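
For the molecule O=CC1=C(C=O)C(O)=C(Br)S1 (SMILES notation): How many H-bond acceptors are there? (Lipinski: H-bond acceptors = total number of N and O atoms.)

3

N atoms: 0; O atoms: 3.
Lipinski HBA = 0 + 3 = 3.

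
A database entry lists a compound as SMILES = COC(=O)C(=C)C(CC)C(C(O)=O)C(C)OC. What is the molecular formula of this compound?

Walk through each heavy atom and fill implicit hydrogens from standard valence (C 4, N 3, O 2, S 2, halogen 1):
  atom 1: C, bond orders sum to 1 (valence 4) → 3 H
  atom 2: O, bond orders sum to 2 (valence 2) → 0 H
  atom 3: C, bond orders sum to 4 (valence 4) → 0 H
  atom 4: O, bond orders sum to 2 (valence 2) → 0 H
  atom 5: C, bond orders sum to 4 (valence 4) → 0 H
  atom 6: C, bond orders sum to 2 (valence 4) → 2 H
  atom 7: C, bond orders sum to 3 (valence 4) → 1 H
  atom 8: C, bond orders sum to 2 (valence 4) → 2 H
  atom 9: C, bond orders sum to 1 (valence 4) → 3 H
  atom 10: C, bond orders sum to 3 (valence 4) → 1 H
  atom 11: C, bond orders sum to 4 (valence 4) → 0 H
  atom 12: O, bond orders sum to 1 (valence 2) → 1 H
  atom 13: O, bond orders sum to 2 (valence 2) → 0 H
  atom 14: C, bond orders sum to 3 (valence 4) → 1 H
  atom 15: C, bond orders sum to 1 (valence 4) → 3 H
  atom 16: O, bond orders sum to 2 (valence 2) → 0 H
  atom 17: C, bond orders sum to 1 (valence 4) → 3 H
Totals → C:12, H:20, O:5.

C12H20O5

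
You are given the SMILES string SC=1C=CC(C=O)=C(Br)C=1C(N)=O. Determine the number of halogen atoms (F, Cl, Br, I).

Halogen atoms appear at heavy-atom position 9 (1×Br).
Other groups present: 1 aldehyde, 1 amide, 1 thiol.
Halogen count: 1.

1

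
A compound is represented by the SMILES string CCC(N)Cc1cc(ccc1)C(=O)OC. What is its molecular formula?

Walk through each heavy atom and fill implicit hydrogens from standard valence (C 4, N 3, O 2, S 2, halogen 1); for lowercase aromatic atoms, an aromatic c carries 1 H when it has two neighbours and 0 H with three, and aromatic n carries 0 H:
  atom 1: C, bond orders sum to 1 (valence 4) → 3 H
  atom 2: C, bond orders sum to 2 (valence 4) → 2 H
  atom 3: C, bond orders sum to 3 (valence 4) → 1 H
  atom 4: N, bond orders sum to 1 (valence 3) → 2 H
  atom 5: C, bond orders sum to 2 (valence 4) → 2 H
  atom 6: aromatic c, 3 neighbours → 0 H
  atom 7: aromatic c, 2 neighbours → 1 H
  atom 8: aromatic c, 3 neighbours → 0 H
  atom 9: aromatic c, 2 neighbours → 1 H
  atom 10: aromatic c, 2 neighbours → 1 H
  atom 11: aromatic c, 2 neighbours → 1 H
  atom 12: C, bond orders sum to 4 (valence 4) → 0 H
  atom 13: O, bond orders sum to 2 (valence 2) → 0 H
  atom 14: O, bond orders sum to 2 (valence 2) → 0 H
  atom 15: C, bond orders sum to 1 (valence 4) → 3 H
Totals → C:12, H:17, N:1, O:2.

C12H17NO2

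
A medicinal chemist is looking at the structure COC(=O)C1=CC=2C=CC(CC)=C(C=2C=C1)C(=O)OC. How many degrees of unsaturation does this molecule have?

9

Degree of unsaturation = (number of rings) + (number of π bonds).
Ring closures in the SMILES: 2.
π bonds: 7 double bonds (each 1 DoU) → 7 DoU from unsaturation.
Total DoU = 2 + 7 = 9.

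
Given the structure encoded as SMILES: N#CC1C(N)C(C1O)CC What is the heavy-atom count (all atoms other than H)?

10

Every atom symbol written in the SMILES (organic subset) is one heavy atom; implicit H are not written.
Heavy atoms by element → C:7, N:2, O:1.
Total: 10.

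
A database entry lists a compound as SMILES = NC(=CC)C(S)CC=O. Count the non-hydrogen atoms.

9

Every atom symbol written in the SMILES (organic subset) is one heavy atom; implicit H are not written.
Heavy atoms by element → C:6, N:1, O:1, S:1.
Total: 9.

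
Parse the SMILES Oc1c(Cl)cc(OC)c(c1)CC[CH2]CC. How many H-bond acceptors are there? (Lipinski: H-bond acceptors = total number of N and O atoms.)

N atoms: 0; O atoms: 2.
Lipinski HBA = 0 + 2 = 2.

2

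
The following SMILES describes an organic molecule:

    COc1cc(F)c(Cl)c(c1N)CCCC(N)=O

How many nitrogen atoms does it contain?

Scan the SMILES for N atoms (remember two-letter symbols like Cl and Br are single atoms).
Nitrogen count: 2.

2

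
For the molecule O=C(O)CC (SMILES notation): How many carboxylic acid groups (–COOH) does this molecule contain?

1

The carboxylic acid motif appears at heavy-atom position 2 in the SMILES.
Carboxylic acid count: 1.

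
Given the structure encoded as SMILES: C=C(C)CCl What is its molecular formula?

Walk through each heavy atom and fill implicit hydrogens from standard valence (C 4, N 3, O 2, S 2, halogen 1):
  atom 1: C, bond orders sum to 2 (valence 4) → 2 H
  atom 2: C, bond orders sum to 4 (valence 4) → 0 H
  atom 3: C, bond orders sum to 1 (valence 4) → 3 H
  atom 4: C, bond orders sum to 2 (valence 4) → 2 H
  atom 5: Cl (halogen, monovalent) → 0 H
Totals → C:4, H:7, Cl:1.
In Hill order: C4H7Cl.

C4H7Cl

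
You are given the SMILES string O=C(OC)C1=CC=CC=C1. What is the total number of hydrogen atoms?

8

Walk through each heavy atom and fill implicit hydrogens from standard valence (C 4, N 3, O 2, S 2, halogen 1):
  atom 1: O, bond orders sum to 2 (valence 2) → 0 H
  atom 2: C, bond orders sum to 4 (valence 4) → 0 H
  atom 3: O, bond orders sum to 2 (valence 2) → 0 H
  atom 4: C, bond orders sum to 1 (valence 4) → 3 H
  atom 5: C, bond orders sum to 4 (valence 4) → 0 H
  atom 6: C, bond orders sum to 3 (valence 4) → 1 H
  atom 7: C, bond orders sum to 3 (valence 4) → 1 H
  atom 8: C, bond orders sum to 3 (valence 4) → 1 H
  atom 9: C, bond orders sum to 3 (valence 4) → 1 H
  atom 10: C, bond orders sum to 3 (valence 4) → 1 H
Total hydrogens: 8.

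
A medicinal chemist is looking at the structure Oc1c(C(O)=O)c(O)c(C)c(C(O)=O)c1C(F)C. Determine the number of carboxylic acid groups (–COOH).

2

The carboxylic acid motif appears at heavy-atom positions 4, 12 in the SMILES.
Other groups present: 2 hydroxyl.
Carboxylic acid count: 2.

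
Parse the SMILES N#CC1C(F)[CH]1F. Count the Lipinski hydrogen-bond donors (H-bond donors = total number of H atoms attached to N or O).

0

Donors: find every N or O and count the H atoms it carries.
  atom 1 (N): bond orders sum to 3 → 0 H
Lipinski HBD = 0.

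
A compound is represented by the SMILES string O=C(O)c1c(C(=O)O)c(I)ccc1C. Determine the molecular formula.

C9H7IO4

Walk through each heavy atom and fill implicit hydrogens from standard valence (C 4, N 3, O 2, S 2, halogen 1); for lowercase aromatic atoms, an aromatic c carries 1 H when it has two neighbours and 0 H with three, and aromatic n carries 0 H:
  atom 1: O, bond orders sum to 2 (valence 2) → 0 H
  atom 2: C, bond orders sum to 4 (valence 4) → 0 H
  atom 3: O, bond orders sum to 1 (valence 2) → 1 H
  atom 4: aromatic c, 3 neighbours → 0 H
  atom 5: aromatic c, 3 neighbours → 0 H
  atom 6: C, bond orders sum to 4 (valence 4) → 0 H
  atom 7: O, bond orders sum to 2 (valence 2) → 0 H
  atom 8: O, bond orders sum to 1 (valence 2) → 1 H
  atom 9: aromatic c, 3 neighbours → 0 H
  atom 10: I (halogen, monovalent) → 0 H
  atom 11: aromatic c, 2 neighbours → 1 H
  atom 12: aromatic c, 2 neighbours → 1 H
  atom 13: aromatic c, 3 neighbours → 0 H
  atom 14: C, bond orders sum to 1 (valence 4) → 3 H
Totals → C:9, H:7, I:1, O:4.
In Hill order: C9H7IO4.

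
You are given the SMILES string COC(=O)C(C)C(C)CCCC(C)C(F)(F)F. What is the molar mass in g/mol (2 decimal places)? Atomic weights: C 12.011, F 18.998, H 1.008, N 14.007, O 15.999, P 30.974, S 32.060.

254.29 g/mol

First, the molecular formula is C12H21F3O2 (counting implicit H from valence).
  C: 12 × 12.011 = 144.132
  F: 3 × 18.998 = 56.994
  H: 21 × 1.008 = 21.168
  O: 2 × 15.999 = 31.998
Sum: 12×12.011 + 3×18.998 + 21×1.008 + 2×15.999 = 254.292 → 254.29 g/mol.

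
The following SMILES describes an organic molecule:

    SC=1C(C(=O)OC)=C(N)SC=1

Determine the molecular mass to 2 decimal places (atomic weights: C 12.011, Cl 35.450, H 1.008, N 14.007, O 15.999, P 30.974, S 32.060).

First, the molecular formula is C6H7NO2S2 (counting implicit H from valence).
  C: 6 × 12.011 = 72.066
  H: 7 × 1.008 = 7.056
  N: 1 × 14.007 = 14.007
  O: 2 × 15.999 = 31.998
  S: 2 × 32.060 = 64.120
Sum: 6×12.011 + 7×1.008 + 1×14.007 + 2×15.999 + 2×32.060 = 189.247 → 189.25 g/mol.

189.25 g/mol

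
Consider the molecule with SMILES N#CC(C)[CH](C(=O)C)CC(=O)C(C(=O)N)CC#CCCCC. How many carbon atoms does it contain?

17

Count every carbon token in the SMILES (each C, including those in ring-closure positions and inside branches).
Carbon count: 17.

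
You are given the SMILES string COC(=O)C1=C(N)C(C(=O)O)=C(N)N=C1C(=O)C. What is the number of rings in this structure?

1

In SMILES, each pair of matching ring-closure digits denotes one ring-closing bond; the number of such bonds equals the number of independent rings.
Ring-closure bonds here: 1.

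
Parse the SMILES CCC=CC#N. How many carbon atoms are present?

Count every carbon token in the SMILES (each C, including those in ring-closure positions and inside branches).
Carbon count: 5.

5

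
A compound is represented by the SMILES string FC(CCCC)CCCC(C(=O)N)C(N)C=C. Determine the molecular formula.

Walk through each heavy atom and fill implicit hydrogens from standard valence (C 4, N 3, O 2, S 2, halogen 1):
  atom 1: F (halogen, monovalent) → 0 H
  atom 2: C, bond orders sum to 3 (valence 4) → 1 H
  atom 3: C, bond orders sum to 2 (valence 4) → 2 H
  atom 4: C, bond orders sum to 2 (valence 4) → 2 H
  atom 5: C, bond orders sum to 2 (valence 4) → 2 H
  atom 6: C, bond orders sum to 1 (valence 4) → 3 H
  atom 7: C, bond orders sum to 2 (valence 4) → 2 H
  atom 8: C, bond orders sum to 2 (valence 4) → 2 H
  atom 9: C, bond orders sum to 2 (valence 4) → 2 H
  atom 10: C, bond orders sum to 3 (valence 4) → 1 H
  atom 11: C, bond orders sum to 4 (valence 4) → 0 H
  atom 12: O, bond orders sum to 2 (valence 2) → 0 H
  atom 13: N, bond orders sum to 1 (valence 3) → 2 H
  atom 14: C, bond orders sum to 3 (valence 4) → 1 H
  atom 15: N, bond orders sum to 1 (valence 3) → 2 H
  atom 16: C, bond orders sum to 3 (valence 4) → 1 H
  atom 17: C, bond orders sum to 2 (valence 4) → 2 H
Totals → C:13, H:25, F:1, N:2, O:1.
In Hill order: C13H25FN2O.

C13H25FN2O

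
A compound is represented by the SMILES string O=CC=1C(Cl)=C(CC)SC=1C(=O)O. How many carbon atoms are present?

8

Count every carbon token in the SMILES (each C, including those in ring-closure positions and inside branches).
Carbon count: 8.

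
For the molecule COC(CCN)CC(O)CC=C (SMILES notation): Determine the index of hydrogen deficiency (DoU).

1

Degree of unsaturation = (number of rings) + (number of π bonds).
Ring closures in the SMILES: 0.
π bonds: 1 double bond (each 1 DoU) → 1 DoU from unsaturation.
Total DoU = 0 + 1 = 1.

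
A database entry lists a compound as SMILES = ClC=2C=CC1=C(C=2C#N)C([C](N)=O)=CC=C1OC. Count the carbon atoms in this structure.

13

Count every carbon token in the SMILES (each C, including those in ring-closure positions and inside branches).
Carbon count: 13.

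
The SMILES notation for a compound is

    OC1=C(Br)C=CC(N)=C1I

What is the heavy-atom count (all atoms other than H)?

10

Every atom symbol written in the SMILES (organic subset) is one heavy atom; implicit H are not written.
Heavy atoms by element → Br:1, C:6, I:1, N:1, O:1.
Total: 10.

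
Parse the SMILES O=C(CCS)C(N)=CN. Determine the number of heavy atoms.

9

Every atom symbol written in the SMILES (organic subset) is one heavy atom; implicit H are not written.
Heavy atoms by element → C:5, N:2, O:1, S:1.
Total: 9.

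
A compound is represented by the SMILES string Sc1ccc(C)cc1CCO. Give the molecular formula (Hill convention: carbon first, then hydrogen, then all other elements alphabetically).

C9H12OS

Walk through each heavy atom and fill implicit hydrogens from standard valence (C 4, N 3, O 2, S 2, halogen 1); for lowercase aromatic atoms, an aromatic c carries 1 H when it has two neighbours and 0 H with three, and aromatic n carries 0 H:
  atom 1: S, bond orders sum to 1 (valence 2) → 1 H
  atom 2: aromatic c, 3 neighbours → 0 H
  atom 3: aromatic c, 2 neighbours → 1 H
  atom 4: aromatic c, 2 neighbours → 1 H
  atom 5: aromatic c, 3 neighbours → 0 H
  atom 6: C, bond orders sum to 1 (valence 4) → 3 H
  atom 7: aromatic c, 2 neighbours → 1 H
  atom 8: aromatic c, 3 neighbours → 0 H
  atom 9: C, bond orders sum to 2 (valence 4) → 2 H
  atom 10: C, bond orders sum to 2 (valence 4) → 2 H
  atom 11: O, bond orders sum to 1 (valence 2) → 1 H
Totals → C:9, H:12, O:1, S:1.
In Hill order: C9H12OS.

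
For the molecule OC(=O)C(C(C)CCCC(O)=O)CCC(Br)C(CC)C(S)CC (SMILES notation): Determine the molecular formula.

C17H31BrO4S

Walk through each heavy atom and fill implicit hydrogens from standard valence (C 4, N 3, O 2, S 2, halogen 1):
  atom 1: O, bond orders sum to 1 (valence 2) → 1 H
  atom 2: C, bond orders sum to 4 (valence 4) → 0 H
  atom 3: O, bond orders sum to 2 (valence 2) → 0 H
  atom 4: C, bond orders sum to 3 (valence 4) → 1 H
  atom 5: C, bond orders sum to 3 (valence 4) → 1 H
  atom 6: C, bond orders sum to 1 (valence 4) → 3 H
  atom 7: C, bond orders sum to 2 (valence 4) → 2 H
  atom 8: C, bond orders sum to 2 (valence 4) → 2 H
  atom 9: C, bond orders sum to 2 (valence 4) → 2 H
  atom 10: C, bond orders sum to 4 (valence 4) → 0 H
  atom 11: O, bond orders sum to 1 (valence 2) → 1 H
  atom 12: O, bond orders sum to 2 (valence 2) → 0 H
  atom 13: C, bond orders sum to 2 (valence 4) → 2 H
  atom 14: C, bond orders sum to 2 (valence 4) → 2 H
  atom 15: C, bond orders sum to 3 (valence 4) → 1 H
  atom 16: Br (halogen, monovalent) → 0 H
  atom 17: C, bond orders sum to 3 (valence 4) → 1 H
  atom 18: C, bond orders sum to 2 (valence 4) → 2 H
  atom 19: C, bond orders sum to 1 (valence 4) → 3 H
  atom 20: C, bond orders sum to 3 (valence 4) → 1 H
  atom 21: S, bond orders sum to 1 (valence 2) → 1 H
  atom 22: C, bond orders sum to 2 (valence 4) → 2 H
  atom 23: C, bond orders sum to 1 (valence 4) → 3 H
Totals → C:17, H:31, Br:1, O:4, S:1.
In Hill order: C17H31BrO4S.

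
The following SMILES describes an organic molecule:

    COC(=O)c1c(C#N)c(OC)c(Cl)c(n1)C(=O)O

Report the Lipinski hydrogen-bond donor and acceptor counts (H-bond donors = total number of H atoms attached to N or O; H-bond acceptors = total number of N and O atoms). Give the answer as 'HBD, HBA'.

Donors: find every N or O and count the H atoms it carries.
  atom 2 (O): bond orders sum to 2 → 0 H
  atom 4 (O): bond orders sum to 2 → 0 H
  atom 8 (N): bond orders sum to 3 → 0 H
  atom 10 (O): bond orders sum to 2 → 0 H
  atom 15 (N): bond orders sum to 3 → 0 H
  atom 17 (O): bond orders sum to 2 → 0 H
  atom 18 (O): bond orders sum to 1 → 1 H
Lipinski HBD = 1.
Acceptors: N atoms = 2, O atoms = 5 → HBA = 7.

1, 7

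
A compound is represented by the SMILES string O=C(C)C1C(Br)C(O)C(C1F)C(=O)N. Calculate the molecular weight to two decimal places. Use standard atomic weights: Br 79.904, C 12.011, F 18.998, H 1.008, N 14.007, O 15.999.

First, the molecular formula is C8H11BrFNO3 (counting implicit H from valence).
  Br: 1 × 79.904 = 79.904
  C: 8 × 12.011 = 96.088
  F: 1 × 18.998 = 18.998
  H: 11 × 1.008 = 11.088
  N: 1 × 14.007 = 14.007
  O: 3 × 15.999 = 47.997
Sum: 1×79.904 + 8×12.011 + 1×18.998 + 11×1.008 + 1×14.007 + 3×15.999 = 268.082 → 268.08 g/mol.

268.08 g/mol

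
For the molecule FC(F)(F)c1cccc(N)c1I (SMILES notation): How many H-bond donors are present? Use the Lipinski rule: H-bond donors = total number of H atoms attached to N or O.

Donors: find every N or O and count the H atoms it carries.
  atom 10 (N): bond orders sum to 1 → 2 H
Lipinski HBD = 2.

2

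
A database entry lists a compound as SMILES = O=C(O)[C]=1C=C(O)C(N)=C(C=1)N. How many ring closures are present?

1

In SMILES, each pair of matching ring-closure digits denotes one ring-closing bond; the number of such bonds equals the number of independent rings.
Ring-closure bonds here: 1.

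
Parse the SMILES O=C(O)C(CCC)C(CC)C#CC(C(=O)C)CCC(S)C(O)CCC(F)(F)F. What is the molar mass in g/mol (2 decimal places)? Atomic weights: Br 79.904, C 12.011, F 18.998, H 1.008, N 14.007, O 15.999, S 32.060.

424.52 g/mol

First, the molecular formula is C20H31F3O4S (counting implicit H from valence).
  C: 20 × 12.011 = 240.220
  F: 3 × 18.998 = 56.994
  H: 31 × 1.008 = 31.248
  O: 4 × 15.999 = 63.996
  S: 1 × 32.060 = 32.060
Sum: 20×12.011 + 3×18.998 + 31×1.008 + 4×15.999 + 1×32.060 = 424.518 → 424.52 g/mol.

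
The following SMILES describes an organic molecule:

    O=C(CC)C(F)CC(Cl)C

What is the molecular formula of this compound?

Walk through each heavy atom and fill implicit hydrogens from standard valence (C 4, N 3, O 2, S 2, halogen 1):
  atom 1: O, bond orders sum to 2 (valence 2) → 0 H
  atom 2: C, bond orders sum to 4 (valence 4) → 0 H
  atom 3: C, bond orders sum to 2 (valence 4) → 2 H
  atom 4: C, bond orders sum to 1 (valence 4) → 3 H
  atom 5: C, bond orders sum to 3 (valence 4) → 1 H
  atom 6: F (halogen, monovalent) → 0 H
  atom 7: C, bond orders sum to 2 (valence 4) → 2 H
  atom 8: C, bond orders sum to 3 (valence 4) → 1 H
  atom 9: Cl (halogen, monovalent) → 0 H
  atom 10: C, bond orders sum to 1 (valence 4) → 3 H
Totals → C:7, H:12, Cl:1, F:1, O:1.

C7H12ClFO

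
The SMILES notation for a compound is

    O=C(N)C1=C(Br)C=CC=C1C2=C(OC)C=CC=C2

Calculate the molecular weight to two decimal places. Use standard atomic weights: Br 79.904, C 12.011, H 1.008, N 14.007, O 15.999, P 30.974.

First, the molecular formula is C14H12BrNO2 (counting implicit H from valence).
  Br: 1 × 79.904 = 79.904
  C: 14 × 12.011 = 168.154
  H: 12 × 1.008 = 12.096
  N: 1 × 14.007 = 14.007
  O: 2 × 15.999 = 31.998
Sum: 1×79.904 + 14×12.011 + 12×1.008 + 1×14.007 + 2×15.999 = 306.159 → 306.16 g/mol.

306.16 g/mol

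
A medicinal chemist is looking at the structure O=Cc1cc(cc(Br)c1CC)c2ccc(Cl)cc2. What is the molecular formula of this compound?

Walk through each heavy atom and fill implicit hydrogens from standard valence (C 4, N 3, O 2, S 2, halogen 1); for lowercase aromatic atoms, an aromatic c carries 1 H when it has two neighbours and 0 H with three, and aromatic n carries 0 H:
  atom 1: O, bond orders sum to 2 (valence 2) → 0 H
  atom 2: C, bond orders sum to 3 (valence 4) → 1 H
  atom 3: aromatic c, 3 neighbours → 0 H
  atom 4: aromatic c, 2 neighbours → 1 H
  atom 5: aromatic c, 3 neighbours → 0 H
  atom 6: aromatic c, 2 neighbours → 1 H
  atom 7: aromatic c, 3 neighbours → 0 H
  atom 8: Br (halogen, monovalent) → 0 H
  atom 9: aromatic c, 3 neighbours → 0 H
  atom 10: C, bond orders sum to 2 (valence 4) → 2 H
  atom 11: C, bond orders sum to 1 (valence 4) → 3 H
  atom 12: aromatic c, 3 neighbours → 0 H
  atom 13: aromatic c, 2 neighbours → 1 H
  atom 14: aromatic c, 2 neighbours → 1 H
  atom 15: aromatic c, 3 neighbours → 0 H
  atom 16: Cl (halogen, monovalent) → 0 H
  atom 17: aromatic c, 2 neighbours → 1 H
  atom 18: aromatic c, 2 neighbours → 1 H
Totals → C:15, H:12, Br:1, Cl:1, O:1.
In Hill order: C15H12BrClO.

C15H12BrClO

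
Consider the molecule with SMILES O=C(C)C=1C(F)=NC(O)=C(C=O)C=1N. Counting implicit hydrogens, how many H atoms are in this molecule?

7

Walk through each heavy atom and fill implicit hydrogens from standard valence (C 4, N 3, O 2, S 2, halogen 1):
  atom 1: O, bond orders sum to 2 (valence 2) → 0 H
  atom 2: C, bond orders sum to 4 (valence 4) → 0 H
  atom 3: C, bond orders sum to 1 (valence 4) → 3 H
  atom 4: C, bond orders sum to 4 (valence 4) → 0 H
  atom 5: C, bond orders sum to 4 (valence 4) → 0 H
  atom 6: F (halogen, monovalent) → 0 H
  atom 7: N, bond orders sum to 3 (valence 3) → 0 H
  atom 8: C, bond orders sum to 4 (valence 4) → 0 H
  atom 9: O, bond orders sum to 1 (valence 2) → 1 H
  atom 10: C, bond orders sum to 4 (valence 4) → 0 H
  atom 11: C, bond orders sum to 3 (valence 4) → 1 H
  atom 12: O, bond orders sum to 2 (valence 2) → 0 H
  atom 13: C, bond orders sum to 4 (valence 4) → 0 H
  atom 14: N, bond orders sum to 1 (valence 3) → 2 H
Total hydrogens: 7.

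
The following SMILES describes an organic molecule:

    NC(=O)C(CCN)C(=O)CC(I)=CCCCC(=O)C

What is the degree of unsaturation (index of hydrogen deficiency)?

Molecular formula: C13H21IN2O3.
DoU = (2C + 2 + N − H − X) / 2, where X is the halogen count and O/S are ignored.
    = (2·13 + 2 + 2 − 21 − 1) / 2 = 8 / 2 = 4.

4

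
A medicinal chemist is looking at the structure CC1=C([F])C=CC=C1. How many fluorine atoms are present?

1

Scan the SMILES for F atoms (remember two-letter symbols like Cl and Br are single atoms).
Fluorine count: 1.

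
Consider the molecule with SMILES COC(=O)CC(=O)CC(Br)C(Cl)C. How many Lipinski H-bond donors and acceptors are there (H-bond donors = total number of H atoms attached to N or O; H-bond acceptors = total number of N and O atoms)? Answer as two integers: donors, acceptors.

0, 3

Donors: find every N or O and count the H atoms it carries.
  atom 2 (O): bond orders sum to 2 → 0 H
  atom 4 (O): bond orders sum to 2 → 0 H
  atom 7 (O): bond orders sum to 2 → 0 H
Lipinski HBD = 0.
Acceptors: N atoms = 0, O atoms = 3 → HBA = 3.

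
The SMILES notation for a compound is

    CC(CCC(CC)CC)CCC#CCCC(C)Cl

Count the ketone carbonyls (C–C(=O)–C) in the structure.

Scan the SMILES for the ketone motif — none present.
Groups that are present: 1 alkyne.

0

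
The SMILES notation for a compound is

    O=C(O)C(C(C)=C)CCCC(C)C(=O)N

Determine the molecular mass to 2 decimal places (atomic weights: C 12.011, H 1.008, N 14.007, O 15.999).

First, the molecular formula is C11H19NO3 (counting implicit H from valence).
  C: 11 × 12.011 = 132.121
  H: 19 × 1.008 = 19.152
  N: 1 × 14.007 = 14.007
  O: 3 × 15.999 = 47.997
Sum: 11×12.011 + 19×1.008 + 1×14.007 + 3×15.999 = 213.277 → 213.28 g/mol.

213.28 g/mol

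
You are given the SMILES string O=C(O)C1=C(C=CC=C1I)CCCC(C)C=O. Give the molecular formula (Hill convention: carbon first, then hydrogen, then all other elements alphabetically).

Walk through each heavy atom and fill implicit hydrogens from standard valence (C 4, N 3, O 2, S 2, halogen 1):
  atom 1: O, bond orders sum to 2 (valence 2) → 0 H
  atom 2: C, bond orders sum to 4 (valence 4) → 0 H
  atom 3: O, bond orders sum to 1 (valence 2) → 1 H
  atom 4: C, bond orders sum to 4 (valence 4) → 0 H
  atom 5: C, bond orders sum to 4 (valence 4) → 0 H
  atom 6: C, bond orders sum to 3 (valence 4) → 1 H
  atom 7: C, bond orders sum to 3 (valence 4) → 1 H
  atom 8: C, bond orders sum to 3 (valence 4) → 1 H
  atom 9: C, bond orders sum to 4 (valence 4) → 0 H
  atom 10: I (halogen, monovalent) → 0 H
  atom 11: C, bond orders sum to 2 (valence 4) → 2 H
  atom 12: C, bond orders sum to 2 (valence 4) → 2 H
  atom 13: C, bond orders sum to 2 (valence 4) → 2 H
  atom 14: C, bond orders sum to 3 (valence 4) → 1 H
  atom 15: C, bond orders sum to 1 (valence 4) → 3 H
  atom 16: C, bond orders sum to 3 (valence 4) → 1 H
  atom 17: O, bond orders sum to 2 (valence 2) → 0 H
Totals → C:13, H:15, I:1, O:3.
In Hill order: C13H15IO3.

C13H15IO3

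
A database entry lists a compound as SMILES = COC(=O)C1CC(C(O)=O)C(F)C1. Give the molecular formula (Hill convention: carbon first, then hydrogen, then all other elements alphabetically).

Walk through each heavy atom and fill implicit hydrogens from standard valence (C 4, N 3, O 2, S 2, halogen 1):
  atom 1: C, bond orders sum to 1 (valence 4) → 3 H
  atom 2: O, bond orders sum to 2 (valence 2) → 0 H
  atom 3: C, bond orders sum to 4 (valence 4) → 0 H
  atom 4: O, bond orders sum to 2 (valence 2) → 0 H
  atom 5: C, bond orders sum to 3 (valence 4) → 1 H
  atom 6: C, bond orders sum to 2 (valence 4) → 2 H
  atom 7: C, bond orders sum to 3 (valence 4) → 1 H
  atom 8: C, bond orders sum to 4 (valence 4) → 0 H
  atom 9: O, bond orders sum to 1 (valence 2) → 1 H
  atom 10: O, bond orders sum to 2 (valence 2) → 0 H
  atom 11: C, bond orders sum to 3 (valence 4) → 1 H
  atom 12: F (halogen, monovalent) → 0 H
  atom 13: C, bond orders sum to 2 (valence 4) → 2 H
Totals → C:8, H:11, F:1, O:4.

C8H11FO4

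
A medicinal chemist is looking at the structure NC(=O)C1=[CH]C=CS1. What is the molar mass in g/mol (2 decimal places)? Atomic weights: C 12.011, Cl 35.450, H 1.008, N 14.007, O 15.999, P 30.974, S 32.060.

127.16 g/mol

First, the molecular formula is C5H5NOS (counting implicit H from valence).
  C: 5 × 12.011 = 60.055
  H: 5 × 1.008 = 5.040
  N: 1 × 14.007 = 14.007
  O: 1 × 15.999 = 15.999
  S: 1 × 32.060 = 32.060
Sum: 5×12.011 + 5×1.008 + 1×14.007 + 1×15.999 + 1×32.060 = 127.161 → 127.16 g/mol.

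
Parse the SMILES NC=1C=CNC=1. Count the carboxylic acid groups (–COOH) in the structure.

Scan the SMILES for the carboxylic acid motif — none present.
Groups that are present: 1 primary amine.

0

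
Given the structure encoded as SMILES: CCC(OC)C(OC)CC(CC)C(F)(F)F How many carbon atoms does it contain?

11

Count every carbon token in the SMILES (each C, including those in ring-closure positions and inside branches).
Carbon count: 11.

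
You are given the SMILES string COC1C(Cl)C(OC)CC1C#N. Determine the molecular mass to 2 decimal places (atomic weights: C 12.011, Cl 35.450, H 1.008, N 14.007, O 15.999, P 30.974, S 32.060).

First, the molecular formula is C8H12ClNO2 (counting implicit H from valence).
  C: 8 × 12.011 = 96.088
  Cl: 1 × 35.450 = 35.450
  H: 12 × 1.008 = 12.096
  N: 1 × 14.007 = 14.007
  O: 2 × 15.999 = 31.998
Sum: 8×12.011 + 1×35.450 + 12×1.008 + 1×14.007 + 2×15.999 = 189.639 → 189.64 g/mol.

189.64 g/mol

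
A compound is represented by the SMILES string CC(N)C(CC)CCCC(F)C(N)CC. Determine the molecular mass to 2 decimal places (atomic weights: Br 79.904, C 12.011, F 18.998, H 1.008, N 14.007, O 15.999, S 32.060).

218.36 g/mol

First, the molecular formula is C12H27FN2 (counting implicit H from valence).
  C: 12 × 12.011 = 144.132
  F: 1 × 18.998 = 18.998
  H: 27 × 1.008 = 27.216
  N: 2 × 14.007 = 28.014
Sum: 12×12.011 + 1×18.998 + 27×1.008 + 2×14.007 = 218.360 → 218.36 g/mol.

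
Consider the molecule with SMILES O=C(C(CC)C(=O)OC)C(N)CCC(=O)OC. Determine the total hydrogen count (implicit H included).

Walk through each heavy atom and fill implicit hydrogens from standard valence (C 4, N 3, O 2, S 2, halogen 1):
  atom 1: O, bond orders sum to 2 (valence 2) → 0 H
  atom 2: C, bond orders sum to 4 (valence 4) → 0 H
  atom 3: C, bond orders sum to 3 (valence 4) → 1 H
  atom 4: C, bond orders sum to 2 (valence 4) → 2 H
  atom 5: C, bond orders sum to 1 (valence 4) → 3 H
  atom 6: C, bond orders sum to 4 (valence 4) → 0 H
  atom 7: O, bond orders sum to 2 (valence 2) → 0 H
  atom 8: O, bond orders sum to 2 (valence 2) → 0 H
  atom 9: C, bond orders sum to 1 (valence 4) → 3 H
  atom 10: C, bond orders sum to 3 (valence 4) → 1 H
  atom 11: N, bond orders sum to 1 (valence 3) → 2 H
  atom 12: C, bond orders sum to 2 (valence 4) → 2 H
  atom 13: C, bond orders sum to 2 (valence 4) → 2 H
  atom 14: C, bond orders sum to 4 (valence 4) → 0 H
  atom 15: O, bond orders sum to 2 (valence 2) → 0 H
  atom 16: O, bond orders sum to 2 (valence 2) → 0 H
  atom 17: C, bond orders sum to 1 (valence 4) → 3 H
Total hydrogens: 19.

19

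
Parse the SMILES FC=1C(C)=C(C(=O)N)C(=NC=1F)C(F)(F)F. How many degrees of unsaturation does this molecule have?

5

Molecular formula: C8H5F5N2O.
DoU = (2C + 2 + N − H − X) / 2, where X is the halogen count and O/S are ignored.
    = (2·8 + 2 + 2 − 5 − 5) / 2 = 10 / 2 = 5.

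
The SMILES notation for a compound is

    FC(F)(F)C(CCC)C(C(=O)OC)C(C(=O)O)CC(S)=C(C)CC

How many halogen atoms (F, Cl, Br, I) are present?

Halogen atoms appear at heavy-atom positions 1, 3, 4 (3×F).
Other groups present: 1 alkene, 1 carboxylic acid, 1 ester, 1 thiol.
Halogen count: 3.

3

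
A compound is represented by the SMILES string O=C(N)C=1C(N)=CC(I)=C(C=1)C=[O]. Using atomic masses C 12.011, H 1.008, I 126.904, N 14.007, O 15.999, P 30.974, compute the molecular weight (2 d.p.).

290.06 g/mol

First, the molecular formula is C8H7IN2O2 (counting implicit H from valence).
  C: 8 × 12.011 = 96.088
  H: 7 × 1.008 = 7.056
  I: 1 × 126.904 = 126.904
  N: 2 × 14.007 = 28.014
  O: 2 × 15.999 = 31.998
Sum: 8×12.011 + 7×1.008 + 1×126.904 + 2×14.007 + 2×15.999 = 290.060 → 290.06 g/mol.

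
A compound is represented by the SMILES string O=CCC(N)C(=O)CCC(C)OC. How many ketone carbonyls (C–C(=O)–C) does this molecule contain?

The ketone motif appears at heavy-atom position 6 in the SMILES.
Other groups present: 1 aldehyde, 1 ether, 1 primary amine.
Ketone count: 1.

1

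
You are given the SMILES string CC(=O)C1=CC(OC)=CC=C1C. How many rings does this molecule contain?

In SMILES, each pair of matching ring-closure digits denotes one ring-closing bond; the number of such bonds equals the number of independent rings.
Ring-closure bonds here: 1.

1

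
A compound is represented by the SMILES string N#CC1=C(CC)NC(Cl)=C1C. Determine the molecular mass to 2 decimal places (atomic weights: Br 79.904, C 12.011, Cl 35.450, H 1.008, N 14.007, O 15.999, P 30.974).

168.62 g/mol

First, the molecular formula is C8H9ClN2 (counting implicit H from valence).
  C: 8 × 12.011 = 96.088
  Cl: 1 × 35.450 = 35.450
  H: 9 × 1.008 = 9.072
  N: 2 × 14.007 = 28.014
Sum: 8×12.011 + 1×35.450 + 9×1.008 + 2×14.007 = 168.624 → 168.62 g/mol.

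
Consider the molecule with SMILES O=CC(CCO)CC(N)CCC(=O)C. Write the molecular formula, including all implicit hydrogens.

C10H19NO3

Walk through each heavy atom and fill implicit hydrogens from standard valence (C 4, N 3, O 2, S 2, halogen 1):
  atom 1: O, bond orders sum to 2 (valence 2) → 0 H
  atom 2: C, bond orders sum to 3 (valence 4) → 1 H
  atom 3: C, bond orders sum to 3 (valence 4) → 1 H
  atom 4: C, bond orders sum to 2 (valence 4) → 2 H
  atom 5: C, bond orders sum to 2 (valence 4) → 2 H
  atom 6: O, bond orders sum to 1 (valence 2) → 1 H
  atom 7: C, bond orders sum to 2 (valence 4) → 2 H
  atom 8: C, bond orders sum to 3 (valence 4) → 1 H
  atom 9: N, bond orders sum to 1 (valence 3) → 2 H
  atom 10: C, bond orders sum to 2 (valence 4) → 2 H
  atom 11: C, bond orders sum to 2 (valence 4) → 2 H
  atom 12: C, bond orders sum to 4 (valence 4) → 0 H
  atom 13: O, bond orders sum to 2 (valence 2) → 0 H
  atom 14: C, bond orders sum to 1 (valence 4) → 3 H
Totals → C:10, H:19, N:1, O:3.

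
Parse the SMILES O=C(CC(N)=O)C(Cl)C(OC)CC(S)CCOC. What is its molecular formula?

Walk through each heavy atom and fill implicit hydrogens from standard valence (C 4, N 3, O 2, S 2, halogen 1):
  atom 1: O, bond orders sum to 2 (valence 2) → 0 H
  atom 2: C, bond orders sum to 4 (valence 4) → 0 H
  atom 3: C, bond orders sum to 2 (valence 4) → 2 H
  atom 4: C, bond orders sum to 4 (valence 4) → 0 H
  atom 5: N, bond orders sum to 1 (valence 3) → 2 H
  atom 6: O, bond orders sum to 2 (valence 2) → 0 H
  atom 7: C, bond orders sum to 3 (valence 4) → 1 H
  atom 8: Cl (halogen, monovalent) → 0 H
  atom 9: C, bond orders sum to 3 (valence 4) → 1 H
  atom 10: O, bond orders sum to 2 (valence 2) → 0 H
  atom 11: C, bond orders sum to 1 (valence 4) → 3 H
  atom 12: C, bond orders sum to 2 (valence 4) → 2 H
  atom 13: C, bond orders sum to 3 (valence 4) → 1 H
  atom 14: S, bond orders sum to 1 (valence 2) → 1 H
  atom 15: C, bond orders sum to 2 (valence 4) → 2 H
  atom 16: C, bond orders sum to 2 (valence 4) → 2 H
  atom 17: O, bond orders sum to 2 (valence 2) → 0 H
  atom 18: C, bond orders sum to 1 (valence 4) → 3 H
Totals → C:11, H:20, Cl:1, N:1, O:4, S:1.
In Hill order: C11H20ClNO4S.

C11H20ClNO4S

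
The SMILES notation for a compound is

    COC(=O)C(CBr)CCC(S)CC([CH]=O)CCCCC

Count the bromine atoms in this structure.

Scan the SMILES for Br atoms (remember two-letter symbols like Cl and Br are single atoms).
Bromine count: 1.

1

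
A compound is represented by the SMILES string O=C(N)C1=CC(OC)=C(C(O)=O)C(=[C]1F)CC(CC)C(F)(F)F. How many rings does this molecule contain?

1

In SMILES, each pair of matching ring-closure digits denotes one ring-closing bond; the number of such bonds equals the number of independent rings.
Ring-closure bonds here: 1.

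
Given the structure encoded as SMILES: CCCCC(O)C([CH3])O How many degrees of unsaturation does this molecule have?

Degree of unsaturation = (number of rings) + (number of π bonds).
Ring closures in the SMILES: 0.
π bonds: none → 0 DoU from unsaturation.
Total DoU = 0 + 0 = 0.

0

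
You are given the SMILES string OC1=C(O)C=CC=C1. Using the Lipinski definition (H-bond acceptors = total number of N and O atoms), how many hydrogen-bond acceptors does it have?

N atoms: 0; O atoms: 2.
Lipinski HBA = 0 + 2 = 2.

2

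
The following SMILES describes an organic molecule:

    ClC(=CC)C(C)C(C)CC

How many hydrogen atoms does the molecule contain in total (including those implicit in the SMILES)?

17

Walk through each heavy atom and fill implicit hydrogens from standard valence (C 4, N 3, O 2, S 2, halogen 1):
  atom 1: Cl (halogen, monovalent) → 0 H
  atom 2: C, bond orders sum to 4 (valence 4) → 0 H
  atom 3: C, bond orders sum to 3 (valence 4) → 1 H
  atom 4: C, bond orders sum to 1 (valence 4) → 3 H
  atom 5: C, bond orders sum to 3 (valence 4) → 1 H
  atom 6: C, bond orders sum to 1 (valence 4) → 3 H
  atom 7: C, bond orders sum to 3 (valence 4) → 1 H
  atom 8: C, bond orders sum to 1 (valence 4) → 3 H
  atom 9: C, bond orders sum to 2 (valence 4) → 2 H
  atom 10: C, bond orders sum to 1 (valence 4) → 3 H
Total hydrogens: 17.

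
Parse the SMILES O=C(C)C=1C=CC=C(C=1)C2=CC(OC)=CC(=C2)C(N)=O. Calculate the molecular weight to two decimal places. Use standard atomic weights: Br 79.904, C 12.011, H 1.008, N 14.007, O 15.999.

First, the molecular formula is C16H15NO3 (counting implicit H from valence).
  C: 16 × 12.011 = 192.176
  H: 15 × 1.008 = 15.120
  N: 1 × 14.007 = 14.007
  O: 3 × 15.999 = 47.997
Sum: 16×12.011 + 15×1.008 + 1×14.007 + 3×15.999 = 269.300 → 269.30 g/mol.

269.30 g/mol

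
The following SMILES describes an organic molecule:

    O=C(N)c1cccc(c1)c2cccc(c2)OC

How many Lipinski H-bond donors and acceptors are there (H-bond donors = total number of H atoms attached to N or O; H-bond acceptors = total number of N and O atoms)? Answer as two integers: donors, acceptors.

2, 3

Donors: find every N or O and count the H atoms it carries.
  atom 1 (O): bond orders sum to 2 → 0 H
  atom 3 (N): bond orders sum to 1 → 2 H
  atom 16 (O): bond orders sum to 2 → 0 H
Lipinski HBD = 2.
Acceptors: N atoms = 1, O atoms = 2 → HBA = 3.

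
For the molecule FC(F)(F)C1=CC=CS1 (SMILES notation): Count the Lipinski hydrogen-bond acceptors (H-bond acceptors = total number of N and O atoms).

N atoms: 0; O atoms: 0.
Lipinski HBA = 0 + 0 = 0.

0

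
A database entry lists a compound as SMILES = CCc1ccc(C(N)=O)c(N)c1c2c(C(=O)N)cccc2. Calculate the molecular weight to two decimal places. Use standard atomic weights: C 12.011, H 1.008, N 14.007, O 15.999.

First, the molecular formula is C16H17N3O2 (counting implicit H from valence).
  C: 16 × 12.011 = 192.176
  H: 17 × 1.008 = 17.136
  N: 3 × 14.007 = 42.021
  O: 2 × 15.999 = 31.998
Sum: 16×12.011 + 17×1.008 + 3×14.007 + 2×15.999 = 283.331 → 283.33 g/mol.

283.33 g/mol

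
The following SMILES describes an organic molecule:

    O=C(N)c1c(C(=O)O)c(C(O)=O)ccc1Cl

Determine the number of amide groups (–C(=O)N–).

The amide motif appears at heavy-atom position 2 in the SMILES.
Other groups present: 2 carboxylic acid.
Amide count: 1.

1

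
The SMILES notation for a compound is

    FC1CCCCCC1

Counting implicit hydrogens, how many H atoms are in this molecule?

Walk through each heavy atom and fill implicit hydrogens from standard valence (C 4, N 3, O 2, S 2, halogen 1):
  atom 1: F (halogen, monovalent) → 0 H
  atom 2: C, bond orders sum to 3 (valence 4) → 1 H
  atom 3: C, bond orders sum to 2 (valence 4) → 2 H
  atom 4: C, bond orders sum to 2 (valence 4) → 2 H
  atom 5: C, bond orders sum to 2 (valence 4) → 2 H
  atom 6: C, bond orders sum to 2 (valence 4) → 2 H
  atom 7: C, bond orders sum to 2 (valence 4) → 2 H
  atom 8: C, bond orders sum to 2 (valence 4) → 2 H
Total hydrogens: 13.

13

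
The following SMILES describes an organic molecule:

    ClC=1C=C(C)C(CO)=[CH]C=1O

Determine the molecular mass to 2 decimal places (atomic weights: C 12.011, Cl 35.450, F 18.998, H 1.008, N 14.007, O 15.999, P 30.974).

172.61 g/mol

First, the molecular formula is C8H9ClO2 (counting implicit H from valence).
  C: 8 × 12.011 = 96.088
  Cl: 1 × 35.450 = 35.450
  H: 9 × 1.008 = 9.072
  O: 2 × 15.999 = 31.998
Sum: 8×12.011 + 1×35.450 + 9×1.008 + 2×15.999 = 172.608 → 172.61 g/mol.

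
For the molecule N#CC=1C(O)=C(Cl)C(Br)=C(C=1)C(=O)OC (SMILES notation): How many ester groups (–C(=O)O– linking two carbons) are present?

The ester motif appears at heavy-atom position 12 in the SMILES.
Other groups present: 1 hydroxyl, 1 nitrile.
Ester count: 1.

1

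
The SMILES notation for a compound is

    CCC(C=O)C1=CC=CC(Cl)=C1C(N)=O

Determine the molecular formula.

C11H12ClNO2

Walk through each heavy atom and fill implicit hydrogens from standard valence (C 4, N 3, O 2, S 2, halogen 1):
  atom 1: C, bond orders sum to 1 (valence 4) → 3 H
  atom 2: C, bond orders sum to 2 (valence 4) → 2 H
  atom 3: C, bond orders sum to 3 (valence 4) → 1 H
  atom 4: C, bond orders sum to 3 (valence 4) → 1 H
  atom 5: O, bond orders sum to 2 (valence 2) → 0 H
  atom 6: C, bond orders sum to 4 (valence 4) → 0 H
  atom 7: C, bond orders sum to 3 (valence 4) → 1 H
  atom 8: C, bond orders sum to 3 (valence 4) → 1 H
  atom 9: C, bond orders sum to 3 (valence 4) → 1 H
  atom 10: C, bond orders sum to 4 (valence 4) → 0 H
  atom 11: Cl (halogen, monovalent) → 0 H
  atom 12: C, bond orders sum to 4 (valence 4) → 0 H
  atom 13: C, bond orders sum to 4 (valence 4) → 0 H
  atom 14: N, bond orders sum to 1 (valence 3) → 2 H
  atom 15: O, bond orders sum to 2 (valence 2) → 0 H
Totals → C:11, H:12, Cl:1, N:1, O:2.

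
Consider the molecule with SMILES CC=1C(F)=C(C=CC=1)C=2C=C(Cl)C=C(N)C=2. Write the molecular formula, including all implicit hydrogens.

Walk through each heavy atom and fill implicit hydrogens from standard valence (C 4, N 3, O 2, S 2, halogen 1):
  atom 1: C, bond orders sum to 1 (valence 4) → 3 H
  atom 2: C, bond orders sum to 4 (valence 4) → 0 H
  atom 3: C, bond orders sum to 4 (valence 4) → 0 H
  atom 4: F (halogen, monovalent) → 0 H
  atom 5: C, bond orders sum to 4 (valence 4) → 0 H
  atom 6: C, bond orders sum to 3 (valence 4) → 1 H
  atom 7: C, bond orders sum to 3 (valence 4) → 1 H
  atom 8: C, bond orders sum to 3 (valence 4) → 1 H
  atom 9: C, bond orders sum to 4 (valence 4) → 0 H
  atom 10: C, bond orders sum to 3 (valence 4) → 1 H
  atom 11: C, bond orders sum to 4 (valence 4) → 0 H
  atom 12: Cl (halogen, monovalent) → 0 H
  atom 13: C, bond orders sum to 3 (valence 4) → 1 H
  atom 14: C, bond orders sum to 4 (valence 4) → 0 H
  atom 15: N, bond orders sum to 1 (valence 3) → 2 H
  atom 16: C, bond orders sum to 3 (valence 4) → 1 H
Totals → C:13, H:11, Cl:1, F:1, N:1.
In Hill order: C13H11ClFN.

C13H11ClFN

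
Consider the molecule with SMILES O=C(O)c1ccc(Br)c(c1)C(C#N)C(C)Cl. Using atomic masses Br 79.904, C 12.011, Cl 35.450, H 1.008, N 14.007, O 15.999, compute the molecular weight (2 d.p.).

302.55 g/mol

First, the molecular formula is C11H9BrClNO2 (counting implicit H from valence).
  Br: 1 × 79.904 = 79.904
  C: 11 × 12.011 = 132.121
  Cl: 1 × 35.450 = 35.450
  H: 9 × 1.008 = 9.072
  N: 1 × 14.007 = 14.007
  O: 2 × 15.999 = 31.998
Sum: 1×79.904 + 11×12.011 + 1×35.450 + 9×1.008 + 1×14.007 + 2×15.999 = 302.552 → 302.55 g/mol.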